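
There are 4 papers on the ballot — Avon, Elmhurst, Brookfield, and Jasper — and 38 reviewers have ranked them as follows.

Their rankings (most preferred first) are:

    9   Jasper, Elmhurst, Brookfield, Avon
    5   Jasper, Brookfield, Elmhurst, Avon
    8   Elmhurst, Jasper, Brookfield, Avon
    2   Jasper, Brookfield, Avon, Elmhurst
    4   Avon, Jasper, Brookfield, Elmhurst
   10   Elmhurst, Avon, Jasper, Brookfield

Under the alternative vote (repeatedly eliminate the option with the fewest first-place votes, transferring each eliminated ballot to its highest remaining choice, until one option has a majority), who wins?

Jasper

Round 1: Elmhurst 18, Jasper 16, Avon 4, Brookfield 0. Brookfield has the fewest and is eliminated.
Round 2: Elmhurst 18, Jasper 16, Avon 4. Avon has the fewest and is eliminated.
Round 3: Jasper 20, Elmhurst 18. Jasper has a majority.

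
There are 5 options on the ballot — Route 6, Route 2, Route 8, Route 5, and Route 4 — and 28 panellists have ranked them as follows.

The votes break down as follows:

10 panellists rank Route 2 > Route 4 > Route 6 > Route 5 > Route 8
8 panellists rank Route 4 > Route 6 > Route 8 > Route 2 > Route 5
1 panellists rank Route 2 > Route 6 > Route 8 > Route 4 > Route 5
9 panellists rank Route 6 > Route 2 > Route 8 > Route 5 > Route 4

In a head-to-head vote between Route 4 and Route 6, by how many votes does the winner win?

Ballots ranking Route 4 above Route 6: 10+8 = 18.
Ballots ranking Route 6 above Route 4: 1+9 = 10.
Route 4 wins 18–10, a margin of 8.

8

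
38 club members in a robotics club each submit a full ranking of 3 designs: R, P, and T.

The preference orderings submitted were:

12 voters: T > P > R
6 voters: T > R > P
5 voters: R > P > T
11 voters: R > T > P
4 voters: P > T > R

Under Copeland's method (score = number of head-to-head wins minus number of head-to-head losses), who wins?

T

Pairwise results:
  R vs P: R wins 22–16.
  R vs T: T wins 22–16.
  P vs T: T wins 29–9.
Copeland scores (wins − losses):
  R: 1 − 1 = 0
  P: 0 − 2 = -2
  T: 2 − 0 = 2
T has the best Copeland score.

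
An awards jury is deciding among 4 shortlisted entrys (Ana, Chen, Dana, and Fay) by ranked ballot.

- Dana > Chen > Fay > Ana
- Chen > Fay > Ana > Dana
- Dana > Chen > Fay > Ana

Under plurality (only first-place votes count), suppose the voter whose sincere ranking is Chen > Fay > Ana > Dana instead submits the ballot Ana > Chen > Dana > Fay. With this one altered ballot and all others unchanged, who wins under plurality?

Dana

First-place totals with the altered ballot: Ana 1, Chen 0, Dana 2, Fay 0.
The winner is unchanged: still Dana.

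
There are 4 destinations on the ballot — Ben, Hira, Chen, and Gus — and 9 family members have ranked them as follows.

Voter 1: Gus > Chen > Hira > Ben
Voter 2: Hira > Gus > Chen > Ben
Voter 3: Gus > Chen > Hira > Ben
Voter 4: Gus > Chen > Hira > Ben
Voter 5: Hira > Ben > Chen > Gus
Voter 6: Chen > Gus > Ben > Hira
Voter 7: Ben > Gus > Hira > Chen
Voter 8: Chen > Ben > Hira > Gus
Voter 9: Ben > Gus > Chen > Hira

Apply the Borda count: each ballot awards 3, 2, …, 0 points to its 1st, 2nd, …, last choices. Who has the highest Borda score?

Borda scores:
  Ben: 0 + 0 + 0 + 0 + 2 + 1 + 3 + 2 + 3 = 11
  Hira: 1 + 3 + 1 + 1 + 3 + 0 + 1 + 1 + 0 = 11
  Chen: 2 + 1 + 2 + 2 + 1 + 3 + 0 + 3 + 1 = 15
  Gus: 3 + 2 + 3 + 3 + 0 + 2 + 2 + 0 + 2 = 17
Gus has the highest total.

Gus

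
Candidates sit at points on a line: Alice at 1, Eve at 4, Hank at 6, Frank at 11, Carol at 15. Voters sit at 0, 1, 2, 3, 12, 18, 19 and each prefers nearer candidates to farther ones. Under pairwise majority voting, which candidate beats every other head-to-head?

With single-peaked preferences on a line, the Condorcet winner is the candidate closest to the median voter.
The median voter (position 3) is closest to Eve at 4.
Check: Eve vs Hank — voters closer to Eve: 4 of 7.

Eve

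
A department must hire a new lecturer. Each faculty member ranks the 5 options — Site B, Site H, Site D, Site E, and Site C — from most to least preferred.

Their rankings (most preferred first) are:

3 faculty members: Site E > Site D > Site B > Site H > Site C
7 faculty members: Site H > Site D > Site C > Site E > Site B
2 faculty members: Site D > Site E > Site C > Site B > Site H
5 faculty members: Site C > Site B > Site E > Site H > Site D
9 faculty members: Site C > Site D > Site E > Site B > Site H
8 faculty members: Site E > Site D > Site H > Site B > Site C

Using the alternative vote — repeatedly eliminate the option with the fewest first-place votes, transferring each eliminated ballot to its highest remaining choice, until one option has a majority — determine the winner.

Round 1: Site C 14, Site E 11, Site H 7, Site D 2, Site B 0. Site B has the fewest and is eliminated.
Round 2: Site C 14, Site E 11, Site H 7, Site D 2. Site D has the fewest and is eliminated.
Round 3: Site C 14, Site E 13, Site H 7. Site H has the fewest and is eliminated.
Round 4: Site C 21, Site E 13. Site C has a majority.

Site C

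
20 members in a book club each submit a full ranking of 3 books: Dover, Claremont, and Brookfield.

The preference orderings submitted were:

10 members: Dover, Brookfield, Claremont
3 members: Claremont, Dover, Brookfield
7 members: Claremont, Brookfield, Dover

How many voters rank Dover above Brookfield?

Ballots ranking Dover above Brookfield: 10+3 = 13.
Ballots ranking Brookfield above Dover: 7.
So 13 of 20 voters prefer Dover to Brookfield.

13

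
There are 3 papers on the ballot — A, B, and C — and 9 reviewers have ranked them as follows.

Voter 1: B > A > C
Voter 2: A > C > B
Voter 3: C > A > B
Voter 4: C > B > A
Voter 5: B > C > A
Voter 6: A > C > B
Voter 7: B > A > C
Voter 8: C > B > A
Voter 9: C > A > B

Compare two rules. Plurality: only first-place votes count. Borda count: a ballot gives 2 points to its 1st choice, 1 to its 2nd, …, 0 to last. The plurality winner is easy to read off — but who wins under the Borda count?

Plurality first-place counts: A 2, B 3, C 4 → C.
Borda totals: A 8, B 8, C 11 → C.

C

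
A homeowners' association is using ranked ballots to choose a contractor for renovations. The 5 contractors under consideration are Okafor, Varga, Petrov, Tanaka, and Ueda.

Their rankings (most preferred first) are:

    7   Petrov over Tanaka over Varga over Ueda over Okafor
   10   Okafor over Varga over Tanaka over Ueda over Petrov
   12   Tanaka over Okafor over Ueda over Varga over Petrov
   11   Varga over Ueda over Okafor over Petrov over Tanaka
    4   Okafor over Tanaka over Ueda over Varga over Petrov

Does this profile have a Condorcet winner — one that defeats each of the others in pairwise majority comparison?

Head-to-head results (44 voters total):
Okafor vs Varga: Okafor wins 26–18.
Okafor vs Petrov: Okafor wins 37–7.
Okafor vs Tanaka: Okafor wins 25–19.
Okafor vs Ueda: Okafor wins 26–18.
Varga vs Petrov: Varga wins 37–7.
Varga vs Tanaka: Tanaka wins 23–21.
Varga vs Ueda: Varga wins 28–16.
Petrov vs Tanaka: Tanaka wins 26–18.
Petrov vs Ueda: Ueda wins 37–7.
Tanaka vs Ueda: Tanaka wins 33–11.
Okafor beats each rival — Varga (26–18), Petrov (37–7), Tanaka (25–19), Ueda (26–18) — so Okafor is the Condorcet winner.

Yes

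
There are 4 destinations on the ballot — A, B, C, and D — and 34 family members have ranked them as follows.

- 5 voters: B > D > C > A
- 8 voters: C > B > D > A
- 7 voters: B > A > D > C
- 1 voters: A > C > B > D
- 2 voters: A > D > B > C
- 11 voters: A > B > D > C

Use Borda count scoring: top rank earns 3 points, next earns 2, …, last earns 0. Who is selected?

B

Borda scores:
  A: 5·0 + 8·0 + 7·2 + 3 + 2·3 + 11·3 = 56
  B: 5·3 + 8·2 + 7·3 + 1 + 2·1 + 11·2 = 77
  C: 5·1 + 8·3 + 7·0 + 2 + 2·0 + 11·0 = 31
  D: 5·2 + 8·1 + 7·1 + 0 + 2·2 + 11·1 = 40
B has the highest total.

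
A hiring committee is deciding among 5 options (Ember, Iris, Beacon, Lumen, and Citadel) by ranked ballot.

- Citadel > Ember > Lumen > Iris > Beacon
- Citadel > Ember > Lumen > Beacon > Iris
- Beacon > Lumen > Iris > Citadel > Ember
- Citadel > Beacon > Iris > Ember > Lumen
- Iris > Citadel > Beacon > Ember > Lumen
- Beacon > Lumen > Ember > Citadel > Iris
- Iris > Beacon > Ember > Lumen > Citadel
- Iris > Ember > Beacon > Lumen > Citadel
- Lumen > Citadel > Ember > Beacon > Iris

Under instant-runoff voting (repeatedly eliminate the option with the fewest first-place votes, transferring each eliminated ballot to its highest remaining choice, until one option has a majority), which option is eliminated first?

Ember

Round 1: Iris 3, Citadel 3, Beacon 2, Lumen 1, Ember 0. Ember has the fewest and is eliminated.
Round 2: Iris 3, Citadel 3, Beacon 2, Lumen 1. Lumen has the fewest and is eliminated.
Round 3: Citadel 4, Iris 3, Beacon 2. Beacon has the fewest and is eliminated.
Round 4: Citadel 5, Iris 4. Citadel has a majority.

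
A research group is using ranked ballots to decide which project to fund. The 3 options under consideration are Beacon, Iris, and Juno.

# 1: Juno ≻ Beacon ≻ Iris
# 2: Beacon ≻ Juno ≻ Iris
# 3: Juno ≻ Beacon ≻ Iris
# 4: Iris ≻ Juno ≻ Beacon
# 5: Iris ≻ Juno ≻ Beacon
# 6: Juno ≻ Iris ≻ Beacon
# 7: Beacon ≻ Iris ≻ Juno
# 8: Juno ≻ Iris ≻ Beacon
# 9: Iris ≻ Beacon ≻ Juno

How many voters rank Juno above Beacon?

6

Ballots ranking Juno above Beacon: 6.
Ballots ranking Beacon above Juno: 3.
So 6 of 9 voters prefer Juno to Beacon.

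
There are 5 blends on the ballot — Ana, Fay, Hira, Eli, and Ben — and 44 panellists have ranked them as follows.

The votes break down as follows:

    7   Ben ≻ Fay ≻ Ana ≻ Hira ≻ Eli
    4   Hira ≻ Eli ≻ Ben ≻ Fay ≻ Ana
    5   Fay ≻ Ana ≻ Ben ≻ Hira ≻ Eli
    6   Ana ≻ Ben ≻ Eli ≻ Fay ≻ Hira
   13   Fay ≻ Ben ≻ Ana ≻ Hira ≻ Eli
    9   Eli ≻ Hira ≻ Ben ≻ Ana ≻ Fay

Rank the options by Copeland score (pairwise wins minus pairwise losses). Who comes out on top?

Ben

Pairwise results:
  Ana vs Fay: Fay wins 29–15.
  Ana vs Hira: Ana wins 31–13.
  Ana vs Eli: Ana wins 31–13.
  Ana vs Ben: Ben wins 33–11.
  Fay vs Hira: Fay wins 31–13.
  Fay vs Eli: Fay wins 25–19.
  Fay vs Ben: Ben wins 26–18.
  Hira vs Eli: Hira wins 29–15.
  Hira vs Ben: Ben wins 31–13.
  Eli vs Ben: Ben wins 31–13.
Copeland scores (wins − losses):
  Ana: 2 − 2 = 0
  Fay: 3 − 1 = 2
  Hira: 1 − 3 = -2
  Eli: 0 − 4 = -4
  Ben: 4 − 0 = 4
Ben has the best Copeland score.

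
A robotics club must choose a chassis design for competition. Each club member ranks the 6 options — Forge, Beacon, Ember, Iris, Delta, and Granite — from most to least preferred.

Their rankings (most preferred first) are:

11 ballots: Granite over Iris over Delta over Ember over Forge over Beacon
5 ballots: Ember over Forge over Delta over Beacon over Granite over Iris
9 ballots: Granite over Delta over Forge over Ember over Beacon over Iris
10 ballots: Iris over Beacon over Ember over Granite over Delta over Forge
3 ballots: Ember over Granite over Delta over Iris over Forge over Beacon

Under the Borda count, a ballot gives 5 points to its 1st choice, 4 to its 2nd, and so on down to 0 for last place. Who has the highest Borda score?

Borda scores:
  Forge: 11·1 + 5·4 + 9·3 + 10·0 + 3·1 = 61
  Beacon: 11·0 + 5·2 + 9·1 + 10·4 + 3·0 = 59
  Ember: 11·2 + 5·5 + 9·2 + 10·3 + 3·5 = 110
  Iris: 11·4 + 5·0 + 9·0 + 10·5 + 3·2 = 100
  Delta: 11·3 + 5·3 + 9·4 + 10·1 + 3·3 = 103
  Granite: 11·5 + 5·1 + 9·5 + 10·2 + 3·4 = 137
Granite has the highest total.

Granite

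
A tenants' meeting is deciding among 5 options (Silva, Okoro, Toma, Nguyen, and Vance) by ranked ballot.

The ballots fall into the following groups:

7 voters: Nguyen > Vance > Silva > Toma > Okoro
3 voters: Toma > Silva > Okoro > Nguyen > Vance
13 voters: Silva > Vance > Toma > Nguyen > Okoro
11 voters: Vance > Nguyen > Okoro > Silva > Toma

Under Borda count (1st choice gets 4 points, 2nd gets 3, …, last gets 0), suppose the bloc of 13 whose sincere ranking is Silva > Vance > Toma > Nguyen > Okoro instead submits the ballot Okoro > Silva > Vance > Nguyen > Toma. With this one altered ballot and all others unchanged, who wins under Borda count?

Borda totals with the altered ballot: Silva 73, Okoro 80, Toma 19, Nguyen 77, Vance 91.
The winner is unchanged: still Vance.

Vance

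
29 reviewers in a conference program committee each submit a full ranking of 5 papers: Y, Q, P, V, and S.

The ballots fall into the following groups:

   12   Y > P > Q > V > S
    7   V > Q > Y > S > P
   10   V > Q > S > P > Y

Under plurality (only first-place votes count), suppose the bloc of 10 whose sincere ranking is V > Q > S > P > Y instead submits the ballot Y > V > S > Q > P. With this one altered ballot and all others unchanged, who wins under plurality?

First-place totals with the altered ballot: Y 22, Q 0, P 0, V 7, S 0.
The switch changes the winner from V to Y.

Y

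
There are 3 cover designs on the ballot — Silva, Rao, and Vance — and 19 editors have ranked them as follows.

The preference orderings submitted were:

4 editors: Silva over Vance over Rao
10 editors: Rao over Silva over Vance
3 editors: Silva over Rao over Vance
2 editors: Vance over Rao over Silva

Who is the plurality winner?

Rao

First-place vote totals:
  Silva: 7
  Rao: 10
  Vance: 2
Rao has the most first-place votes.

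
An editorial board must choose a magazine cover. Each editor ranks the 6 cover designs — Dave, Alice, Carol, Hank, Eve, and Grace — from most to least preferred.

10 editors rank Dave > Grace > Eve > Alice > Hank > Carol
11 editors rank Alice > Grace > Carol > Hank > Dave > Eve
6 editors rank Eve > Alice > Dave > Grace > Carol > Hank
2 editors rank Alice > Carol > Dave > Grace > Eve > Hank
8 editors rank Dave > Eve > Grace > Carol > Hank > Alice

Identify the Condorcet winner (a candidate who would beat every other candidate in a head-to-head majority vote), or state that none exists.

No Condorcet winner

Head-to-head results (37 voters total):
Dave vs Alice: Alice wins 19–18.
Dave vs Carol: Dave wins 24–13.
Dave vs Hank: Dave wins 26–11.
Dave vs Eve: Dave wins 31–6.
Dave vs Grace: Dave wins 26–11.
Alice vs Carol: Alice wins 29–8.
Alice vs Hank: Alice wins 29–8.
Alice vs Eve: Eve wins 24–13.
Alice vs Grace: Alice wins 19–18.
Carol vs Hank: Carol wins 27–10.
Carol vs Eve: Eve wins 24–13.
Carol vs Grace: Grace wins 35–2.
Hank vs Eve: Eve wins 26–11.
Hank vs Grace: Grace wins 37–0.
Eve vs Grace: Grace wins 23–14.
No candidate beats all others: Dave beats Eve beats Alice beats Dave, a majority cycle.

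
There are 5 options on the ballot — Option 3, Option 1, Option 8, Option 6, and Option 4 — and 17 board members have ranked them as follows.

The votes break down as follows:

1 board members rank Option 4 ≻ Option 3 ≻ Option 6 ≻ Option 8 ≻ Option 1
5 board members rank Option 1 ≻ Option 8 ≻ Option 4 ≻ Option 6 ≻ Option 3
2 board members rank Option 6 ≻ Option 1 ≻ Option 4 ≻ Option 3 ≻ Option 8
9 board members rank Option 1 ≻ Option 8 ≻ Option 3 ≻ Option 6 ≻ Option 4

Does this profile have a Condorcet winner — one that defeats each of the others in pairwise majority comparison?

Head-to-head results (17 voters total):
Option 3 vs Option 1: Option 1 wins 16–1.
Option 3 vs Option 8: Option 8 wins 14–3.
Option 3 vs Option 6: Option 3 wins 10–7.
Option 3 vs Option 4: Option 3 wins 9–8.
Option 1 vs Option 8: Option 1 wins 16–1.
Option 1 vs Option 6: Option 1 wins 14–3.
Option 1 vs Option 4: Option 1 wins 16–1.
Option 8 vs Option 6: Option 8 wins 14–3.
Option 8 vs Option 4: Option 8 wins 14–3.
Option 6 vs Option 4: Option 6 wins 11–6.
Option 1 beats each rival — Option 3 (16–1), Option 8 (16–1), Option 6 (14–3), Option 4 (16–1) — so Option 1 is the Condorcet winner.

Yes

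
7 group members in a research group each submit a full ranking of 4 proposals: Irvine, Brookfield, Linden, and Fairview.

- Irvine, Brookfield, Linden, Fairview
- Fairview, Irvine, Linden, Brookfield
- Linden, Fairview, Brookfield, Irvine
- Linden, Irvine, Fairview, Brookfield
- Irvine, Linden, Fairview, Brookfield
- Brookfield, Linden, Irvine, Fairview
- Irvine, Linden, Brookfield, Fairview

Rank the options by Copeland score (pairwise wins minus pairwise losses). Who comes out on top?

Pairwise results:
  Irvine vs Brookfield: Irvine wins 5–2.
  Irvine vs Linden: Irvine wins 4–3.
  Irvine vs Fairview: Irvine wins 5–2.
  Brookfield vs Linden: Linden wins 5–2.
  Brookfield vs Fairview: Fairview wins 4–3.
  Linden vs Fairview: Linden wins 6–1.
Copeland scores (wins − losses):
  Irvine: 3 − 0 = 3
  Brookfield: 0 − 3 = -3
  Linden: 2 − 1 = 1
  Fairview: 1 − 2 = -1
Irvine has the best Copeland score.

Irvine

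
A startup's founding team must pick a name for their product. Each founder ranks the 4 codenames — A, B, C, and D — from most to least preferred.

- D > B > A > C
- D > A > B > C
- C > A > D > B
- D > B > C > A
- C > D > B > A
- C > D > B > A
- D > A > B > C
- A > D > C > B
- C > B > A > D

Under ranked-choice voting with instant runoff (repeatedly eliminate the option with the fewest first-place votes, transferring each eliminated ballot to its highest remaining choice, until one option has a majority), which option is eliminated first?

Round 1: C 4, D 4, A 1, B 0. B has the fewest and is eliminated.
Round 2: C 4, D 4, A 1. A has the fewest and is eliminated.
Round 3: D 5, C 4. D has a majority.

B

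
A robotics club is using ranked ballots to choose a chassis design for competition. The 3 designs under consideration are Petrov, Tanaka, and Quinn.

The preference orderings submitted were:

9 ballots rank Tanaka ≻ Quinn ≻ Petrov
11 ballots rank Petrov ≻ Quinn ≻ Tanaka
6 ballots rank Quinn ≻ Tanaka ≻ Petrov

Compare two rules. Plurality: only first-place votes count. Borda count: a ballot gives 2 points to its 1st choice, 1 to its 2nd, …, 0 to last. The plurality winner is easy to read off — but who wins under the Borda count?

Plurality first-place counts: Petrov 11, Tanaka 9, Quinn 6 → Petrov.
Borda totals: Petrov 22, Tanaka 24, Quinn 32 → Quinn.

Quinn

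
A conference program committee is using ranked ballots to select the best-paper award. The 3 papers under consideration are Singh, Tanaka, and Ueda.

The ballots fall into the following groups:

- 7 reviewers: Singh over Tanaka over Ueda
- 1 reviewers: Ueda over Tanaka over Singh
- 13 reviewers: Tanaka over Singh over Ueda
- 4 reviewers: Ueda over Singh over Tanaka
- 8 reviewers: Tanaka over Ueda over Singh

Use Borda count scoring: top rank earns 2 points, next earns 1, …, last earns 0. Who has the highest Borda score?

Tanaka

Borda scores:
  Singh: 7·2 + 0 + 13·1 + 4·1 + 8·0 = 31
  Tanaka: 7·1 + 1 + 13·2 + 4·0 + 8·2 = 50
  Ueda: 7·0 + 2 + 13·0 + 4·2 + 8·1 = 18
Tanaka has the highest total.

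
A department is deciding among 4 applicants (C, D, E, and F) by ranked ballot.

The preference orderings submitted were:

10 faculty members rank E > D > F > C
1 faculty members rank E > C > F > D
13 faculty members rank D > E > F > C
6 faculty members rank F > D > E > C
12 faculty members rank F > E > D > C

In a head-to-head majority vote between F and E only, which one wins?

Ballots ranking F above E: 6+12 = 18.
Ballots ranking E above F: 10+1+13 = 24.
E wins the head-to-head, 24–18.

E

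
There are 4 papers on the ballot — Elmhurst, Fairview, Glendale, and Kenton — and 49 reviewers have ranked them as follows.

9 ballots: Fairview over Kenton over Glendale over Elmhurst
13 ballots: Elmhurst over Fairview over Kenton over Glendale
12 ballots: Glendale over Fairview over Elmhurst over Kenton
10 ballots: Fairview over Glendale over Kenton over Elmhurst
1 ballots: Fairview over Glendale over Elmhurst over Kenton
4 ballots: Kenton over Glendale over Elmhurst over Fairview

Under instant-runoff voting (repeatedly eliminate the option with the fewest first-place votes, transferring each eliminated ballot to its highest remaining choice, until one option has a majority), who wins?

Fairview

Round 1: Fairview 20, Elmhurst 13, Glendale 12, Kenton 4. Kenton has the fewest and is eliminated.
Round 2: Fairview 20, Glendale 16, Elmhurst 13. Elmhurst has the fewest and is eliminated.
Round 3: Fairview 33, Glendale 16. Fairview has a majority.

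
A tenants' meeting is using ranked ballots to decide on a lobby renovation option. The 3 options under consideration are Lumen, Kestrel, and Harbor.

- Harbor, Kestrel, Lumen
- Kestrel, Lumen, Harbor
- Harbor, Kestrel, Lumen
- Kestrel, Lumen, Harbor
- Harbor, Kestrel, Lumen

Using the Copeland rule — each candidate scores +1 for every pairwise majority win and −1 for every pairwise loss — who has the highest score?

Harbor

Pairwise results:
  Lumen vs Kestrel: Kestrel wins 5–0.
  Lumen vs Harbor: Harbor wins 3–2.
  Kestrel vs Harbor: Harbor wins 3–2.
Copeland scores (wins − losses):
  Lumen: 0 − 2 = -2
  Kestrel: 1 − 1 = 0
  Harbor: 2 − 0 = 2
Harbor has the best Copeland score.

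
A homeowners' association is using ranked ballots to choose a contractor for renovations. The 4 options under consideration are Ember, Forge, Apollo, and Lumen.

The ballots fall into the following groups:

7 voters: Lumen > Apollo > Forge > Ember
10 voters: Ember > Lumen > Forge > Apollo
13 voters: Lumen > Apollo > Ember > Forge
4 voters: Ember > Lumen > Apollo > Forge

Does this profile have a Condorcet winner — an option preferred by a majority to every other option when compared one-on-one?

Yes

Head-to-head results (34 voters total):
Ember vs Forge: Ember wins 27–7.
Ember vs Apollo: Apollo wins 20–14.
Ember vs Lumen: Lumen wins 20–14.
Forge vs Apollo: Apollo wins 24–10.
Forge vs Lumen: Lumen wins 34–0.
Apollo vs Lumen: Lumen wins 34–0.
Lumen beats each rival — Ember (20–14), Forge (34–0), Apollo (34–0) — so Lumen is the Condorcet winner.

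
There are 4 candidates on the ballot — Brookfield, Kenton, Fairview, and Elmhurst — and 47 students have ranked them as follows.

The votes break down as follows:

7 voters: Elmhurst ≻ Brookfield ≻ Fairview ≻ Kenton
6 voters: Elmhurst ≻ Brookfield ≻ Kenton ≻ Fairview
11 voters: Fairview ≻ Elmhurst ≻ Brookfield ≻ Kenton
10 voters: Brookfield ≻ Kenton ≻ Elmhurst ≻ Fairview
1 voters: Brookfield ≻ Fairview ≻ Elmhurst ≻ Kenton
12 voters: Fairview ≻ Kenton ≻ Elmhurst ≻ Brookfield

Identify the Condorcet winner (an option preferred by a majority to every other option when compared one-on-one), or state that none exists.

Head-to-head results (47 voters total):
Brookfield vs Kenton: Brookfield wins 35–12.
Brookfield vs Fairview: Brookfield wins 24–23.
Brookfield vs Elmhurst: Elmhurst wins 36–11.
Kenton vs Fairview: Fairview wins 31–16.
Kenton vs Elmhurst: Elmhurst wins 25–22.
Fairview vs Elmhurst: Fairview wins 24–23.
No candidate beats all others: Brookfield beats Fairview beats Elmhurst beats Brookfield, a majority cycle.

None — there is no Condorcet winner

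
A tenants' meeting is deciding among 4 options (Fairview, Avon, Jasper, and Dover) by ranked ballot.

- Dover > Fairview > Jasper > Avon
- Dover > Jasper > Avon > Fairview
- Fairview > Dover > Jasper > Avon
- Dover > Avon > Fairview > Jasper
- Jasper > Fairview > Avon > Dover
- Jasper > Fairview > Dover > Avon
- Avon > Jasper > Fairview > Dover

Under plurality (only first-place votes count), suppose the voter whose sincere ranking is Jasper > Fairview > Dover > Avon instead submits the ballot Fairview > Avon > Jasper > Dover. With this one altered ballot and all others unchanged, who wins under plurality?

Dover

First-place totals with the altered ballot: Fairview 2, Avon 1, Jasper 1, Dover 3.
The winner is unchanged: still Dover.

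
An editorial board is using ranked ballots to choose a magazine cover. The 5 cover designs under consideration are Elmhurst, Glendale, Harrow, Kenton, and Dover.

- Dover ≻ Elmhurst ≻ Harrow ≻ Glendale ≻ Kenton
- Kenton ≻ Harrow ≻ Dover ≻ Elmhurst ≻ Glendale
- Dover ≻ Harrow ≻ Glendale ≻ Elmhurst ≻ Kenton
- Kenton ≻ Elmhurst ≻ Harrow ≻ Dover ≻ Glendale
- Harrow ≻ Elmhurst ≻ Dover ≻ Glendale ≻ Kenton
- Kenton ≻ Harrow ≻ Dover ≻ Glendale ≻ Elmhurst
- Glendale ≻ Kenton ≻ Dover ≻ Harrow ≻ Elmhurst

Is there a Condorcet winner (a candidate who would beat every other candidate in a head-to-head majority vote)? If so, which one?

No Condorcet winner

Head-to-head results (7 voters total):
Elmhurst vs Glendale: Elmhurst wins 4–3.
Elmhurst vs Harrow: Harrow wins 5–2.
Elmhurst vs Kenton: Kenton wins 4–3.
Elmhurst vs Dover: Dover wins 5–2.
Glendale vs Harrow: Harrow wins 6–1.
Glendale vs Kenton: Glendale wins 4–3.
Glendale vs Dover: Dover wins 6–1.
Harrow vs Kenton: Kenton wins 4–3.
Harrow vs Dover: Harrow wins 4–3.
Kenton vs Dover: Kenton wins 4–3.
No candidate beats all others: Elmhurst beats Glendale beats Kenton beats Elmhurst, a majority cycle.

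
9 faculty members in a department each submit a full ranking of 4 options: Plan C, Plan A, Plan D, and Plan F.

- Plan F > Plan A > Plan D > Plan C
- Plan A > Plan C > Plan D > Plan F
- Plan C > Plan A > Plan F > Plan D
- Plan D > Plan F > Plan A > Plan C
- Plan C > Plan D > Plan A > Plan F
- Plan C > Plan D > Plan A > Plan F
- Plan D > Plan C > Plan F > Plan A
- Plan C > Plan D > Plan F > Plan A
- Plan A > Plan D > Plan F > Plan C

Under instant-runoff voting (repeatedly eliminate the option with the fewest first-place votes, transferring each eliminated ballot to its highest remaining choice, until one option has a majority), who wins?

Round 1: Plan C 4, Plan A 2, Plan D 2, Plan F 1. Plan F has the fewest and is eliminated.
Round 2: Plan C 4, Plan A 3, Plan D 2. Plan D has the fewest and is eliminated.
Round 3: Plan C 5, Plan A 4. Plan C has a majority.

Plan C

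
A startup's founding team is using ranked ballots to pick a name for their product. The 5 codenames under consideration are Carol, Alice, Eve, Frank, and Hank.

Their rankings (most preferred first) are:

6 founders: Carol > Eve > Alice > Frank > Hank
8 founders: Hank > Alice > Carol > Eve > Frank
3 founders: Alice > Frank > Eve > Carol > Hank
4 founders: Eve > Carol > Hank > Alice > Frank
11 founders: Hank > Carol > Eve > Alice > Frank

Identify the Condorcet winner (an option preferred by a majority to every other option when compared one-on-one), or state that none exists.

Head-to-head results (32 voters total):
Carol vs Alice: Carol wins 21–11.
Carol vs Eve: Carol wins 25–7.
Carol vs Frank: Carol wins 29–3.
Carol vs Hank: Hank wins 19–13.
Alice vs Eve: Eve wins 21–11.
Alice vs Frank: Alice wins 32–0.
Alice vs Hank: Hank wins 23–9.
Eve vs Frank: Eve wins 29–3.
Eve vs Hank: Hank wins 19–13.
Frank vs Hank: Hank wins 23–9.
Hank beats each rival — Carol (19–13), Alice (23–9), Eve (19–13), Frank (23–9) — so Hank is the Condorcet winner.

Hank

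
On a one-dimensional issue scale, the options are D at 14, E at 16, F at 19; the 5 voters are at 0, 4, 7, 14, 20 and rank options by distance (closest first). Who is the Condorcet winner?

With single-peaked preferences on a line, the Condorcet winner is the candidate closest to the median voter.
The median voter (position 7) is closest to D at 14.
Check: D vs F — voters closer to D: 4 of 5.

D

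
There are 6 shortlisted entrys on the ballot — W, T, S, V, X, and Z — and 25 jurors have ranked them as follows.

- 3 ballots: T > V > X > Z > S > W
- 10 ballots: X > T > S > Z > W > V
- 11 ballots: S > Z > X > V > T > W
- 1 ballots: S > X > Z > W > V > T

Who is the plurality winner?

S

First-place vote totals:
  W: 0
  T: 3
  S: 12
  V: 0
  X: 10
  Z: 0
S has the most first-place votes.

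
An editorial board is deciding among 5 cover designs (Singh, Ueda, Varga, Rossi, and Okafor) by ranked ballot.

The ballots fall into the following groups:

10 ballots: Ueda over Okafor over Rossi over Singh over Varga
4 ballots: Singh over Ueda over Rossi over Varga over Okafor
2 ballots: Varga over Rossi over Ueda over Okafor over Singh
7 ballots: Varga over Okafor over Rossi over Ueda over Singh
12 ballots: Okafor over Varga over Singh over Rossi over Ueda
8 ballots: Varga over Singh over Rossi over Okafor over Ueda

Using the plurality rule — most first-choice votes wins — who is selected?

First-place vote totals:
  Singh: 4
  Ueda: 10
  Varga: 17
  Rossi: 0
  Okafor: 12
Varga has the most first-place votes.

Varga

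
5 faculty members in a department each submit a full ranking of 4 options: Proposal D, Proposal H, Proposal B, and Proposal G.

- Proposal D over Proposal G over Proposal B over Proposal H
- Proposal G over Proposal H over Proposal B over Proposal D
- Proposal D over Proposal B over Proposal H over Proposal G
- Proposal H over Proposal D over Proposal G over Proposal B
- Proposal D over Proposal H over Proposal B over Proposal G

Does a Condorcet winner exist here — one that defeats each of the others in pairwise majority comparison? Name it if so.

Head-to-head results (5 voters total):
Proposal D vs Proposal H: Proposal D wins 3–2.
Proposal D vs Proposal B: Proposal D wins 4–1.
Proposal D vs Proposal G: Proposal D wins 4–1.
Proposal H vs Proposal B: Proposal H wins 3–2.
Proposal H vs Proposal G: Proposal H wins 3–2.
Proposal B vs Proposal G: Proposal G wins 3–2.
Proposal D beats each rival — Proposal H (3–2), Proposal B (4–1), Proposal G (4–1) — so Proposal D is the Condorcet winner.

Proposal D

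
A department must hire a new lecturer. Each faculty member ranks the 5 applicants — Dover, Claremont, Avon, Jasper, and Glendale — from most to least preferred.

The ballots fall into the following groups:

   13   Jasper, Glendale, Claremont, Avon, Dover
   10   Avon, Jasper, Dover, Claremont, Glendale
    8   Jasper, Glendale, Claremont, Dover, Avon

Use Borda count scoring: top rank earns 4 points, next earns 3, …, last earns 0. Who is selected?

Jasper

Borda scores:
  Dover: 13·0 + 10·2 + 8·1 = 28
  Claremont: 13·2 + 10·1 + 8·2 = 52
  Avon: 13·1 + 10·4 + 8·0 = 53
  Jasper: 13·4 + 10·3 + 8·4 = 114
  Glendale: 13·3 + 10·0 + 8·3 = 63
Jasper has the highest total.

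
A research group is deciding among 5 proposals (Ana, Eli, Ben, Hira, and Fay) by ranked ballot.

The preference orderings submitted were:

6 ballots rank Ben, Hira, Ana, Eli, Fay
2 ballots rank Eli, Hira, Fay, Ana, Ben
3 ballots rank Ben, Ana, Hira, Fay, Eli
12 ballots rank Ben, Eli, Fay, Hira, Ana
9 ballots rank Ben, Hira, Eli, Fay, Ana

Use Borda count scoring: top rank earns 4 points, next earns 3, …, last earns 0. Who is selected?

Ben

Borda scores:
  Ana: 6·2 + 2·1 + 3·3 + 12·0 + 9·0 = 23
  Eli: 6·1 + 2·4 + 3·0 + 12·3 + 9·2 = 68
  Ben: 6·4 + 2·0 + 3·4 + 12·4 + 9·4 = 120
  Hira: 6·3 + 2·3 + 3·2 + 12·1 + 9·3 = 69
  Fay: 6·0 + 2·2 + 3·1 + 12·2 + 9·1 = 40
Ben has the highest total.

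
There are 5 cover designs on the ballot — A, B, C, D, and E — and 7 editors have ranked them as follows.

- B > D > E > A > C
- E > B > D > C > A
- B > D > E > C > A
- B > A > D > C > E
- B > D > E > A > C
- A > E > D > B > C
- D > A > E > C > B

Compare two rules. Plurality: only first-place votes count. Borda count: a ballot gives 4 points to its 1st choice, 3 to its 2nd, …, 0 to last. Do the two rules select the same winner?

Plurality first-place counts: A 1, B 4, C 0, D 1, E 1 → B.
Borda totals: A 12, B 20, C 4, D 19, E 15 → B.
The two rules agree on B.

Yes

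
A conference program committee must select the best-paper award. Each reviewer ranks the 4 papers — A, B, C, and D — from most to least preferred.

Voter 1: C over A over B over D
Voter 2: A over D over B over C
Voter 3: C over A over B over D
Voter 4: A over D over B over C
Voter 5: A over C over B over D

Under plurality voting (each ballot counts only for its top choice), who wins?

First-place vote totals:
  A: 3
  B: 0
  C: 2
  D: 0
A has the most first-place votes.

A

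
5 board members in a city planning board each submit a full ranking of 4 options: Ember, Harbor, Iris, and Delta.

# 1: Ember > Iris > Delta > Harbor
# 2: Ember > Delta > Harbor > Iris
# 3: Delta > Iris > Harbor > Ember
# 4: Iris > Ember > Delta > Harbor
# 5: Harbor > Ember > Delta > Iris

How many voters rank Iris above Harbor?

Ballots ranking Iris above Harbor: 3.
Ballots ranking Harbor above Iris: 2.
So 3 of 5 voters prefer Iris to Harbor.

3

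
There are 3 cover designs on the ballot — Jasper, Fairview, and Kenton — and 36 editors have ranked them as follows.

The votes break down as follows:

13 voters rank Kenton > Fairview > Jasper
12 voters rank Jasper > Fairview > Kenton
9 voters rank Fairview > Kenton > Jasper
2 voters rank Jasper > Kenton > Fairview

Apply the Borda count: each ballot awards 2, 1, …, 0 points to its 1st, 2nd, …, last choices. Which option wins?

Fairview

Borda scores:
  Jasper: 13·0 + 12·2 + 9·0 + 2·2 = 28
  Fairview: 13·1 + 12·1 + 9·2 + 2·0 = 43
  Kenton: 13·2 + 12·0 + 9·1 + 2·1 = 37
Fairview has the highest total.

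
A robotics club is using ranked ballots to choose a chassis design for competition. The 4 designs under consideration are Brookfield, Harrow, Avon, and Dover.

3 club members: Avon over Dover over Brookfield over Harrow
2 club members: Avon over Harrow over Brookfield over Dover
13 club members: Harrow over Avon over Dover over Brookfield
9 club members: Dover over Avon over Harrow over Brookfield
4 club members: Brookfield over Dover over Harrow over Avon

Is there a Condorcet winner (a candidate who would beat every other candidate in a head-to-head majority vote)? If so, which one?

There is no Condorcet winner

Head-to-head results (31 voters total):
Brookfield vs Harrow: Harrow wins 24–7.
Brookfield vs Avon: Avon wins 27–4.
Brookfield vs Dover: Dover wins 25–6.
Harrow vs Avon: Harrow wins 17–14.
Harrow vs Dover: Dover wins 16–15.
Avon vs Dover: Avon wins 18–13.
No candidate beats all others: Harrow beats Avon beats Dover beats Harrow, a majority cycle.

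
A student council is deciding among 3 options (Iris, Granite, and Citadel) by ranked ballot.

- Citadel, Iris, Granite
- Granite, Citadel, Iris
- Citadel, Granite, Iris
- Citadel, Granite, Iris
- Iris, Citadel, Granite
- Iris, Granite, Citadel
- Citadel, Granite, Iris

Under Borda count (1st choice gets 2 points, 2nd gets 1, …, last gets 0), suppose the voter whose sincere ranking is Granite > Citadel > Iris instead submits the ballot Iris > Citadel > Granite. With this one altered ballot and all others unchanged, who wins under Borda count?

Citadel

Borda totals with the altered ballot: Iris 7, Granite 4, Citadel 10.
The winner is unchanged: still Citadel.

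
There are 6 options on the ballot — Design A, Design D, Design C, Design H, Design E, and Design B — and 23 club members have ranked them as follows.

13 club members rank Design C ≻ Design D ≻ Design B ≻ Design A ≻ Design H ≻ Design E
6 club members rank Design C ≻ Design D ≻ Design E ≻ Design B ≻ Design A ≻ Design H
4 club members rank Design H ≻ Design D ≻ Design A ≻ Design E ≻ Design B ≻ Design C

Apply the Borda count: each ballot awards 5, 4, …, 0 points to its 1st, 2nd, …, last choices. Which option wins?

Design C

Borda scores:
  Design A: 13·2 + 6·1 + 4·3 = 44
  Design D: 13·4 + 6·4 + 4·4 = 92
  Design C: 13·5 + 6·5 + 4·0 = 95
  Design H: 13·1 + 6·0 + 4·5 = 33
  Design E: 13·0 + 6·3 + 4·2 = 26
  Design B: 13·3 + 6·2 + 4·1 = 55
Design C has the highest total.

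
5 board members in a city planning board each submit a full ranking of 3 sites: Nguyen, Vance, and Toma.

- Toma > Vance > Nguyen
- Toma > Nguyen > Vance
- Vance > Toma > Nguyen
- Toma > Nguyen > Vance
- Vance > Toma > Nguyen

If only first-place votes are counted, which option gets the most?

First-place vote totals:
  Nguyen: 0
  Vance: 2
  Toma: 3
Toma has the most first-place votes.

Toma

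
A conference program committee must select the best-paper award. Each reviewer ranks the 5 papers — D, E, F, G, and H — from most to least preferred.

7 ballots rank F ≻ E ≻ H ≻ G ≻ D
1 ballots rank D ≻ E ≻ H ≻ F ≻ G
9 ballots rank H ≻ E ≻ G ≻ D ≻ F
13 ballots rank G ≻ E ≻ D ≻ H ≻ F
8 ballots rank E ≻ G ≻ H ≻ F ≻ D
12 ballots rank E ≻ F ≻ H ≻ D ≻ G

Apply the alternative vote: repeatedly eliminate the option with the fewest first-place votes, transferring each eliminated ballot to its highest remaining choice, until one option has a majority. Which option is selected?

Round 1: E 20, G 13, H 9, F 7, D 1. D has the fewest and is eliminated.
Round 2: E 21, G 13, H 9, F 7. F has the fewest and is eliminated.
Round 3: E 28, G 13, H 9. E has a majority.

E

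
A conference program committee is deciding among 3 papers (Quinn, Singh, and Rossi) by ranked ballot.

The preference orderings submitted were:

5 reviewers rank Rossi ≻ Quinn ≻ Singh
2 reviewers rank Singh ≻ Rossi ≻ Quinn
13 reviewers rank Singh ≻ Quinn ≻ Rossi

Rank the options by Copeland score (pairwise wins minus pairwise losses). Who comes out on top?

Pairwise results:
  Quinn vs Singh: Singh wins 15–5.
  Quinn vs Rossi: Quinn wins 13–7.
  Singh vs Rossi: Singh wins 15–5.
Copeland scores (wins − losses):
  Quinn: 1 − 1 = 0
  Singh: 2 − 0 = 2
  Rossi: 0 − 2 = -2
Singh has the best Copeland score.

Singh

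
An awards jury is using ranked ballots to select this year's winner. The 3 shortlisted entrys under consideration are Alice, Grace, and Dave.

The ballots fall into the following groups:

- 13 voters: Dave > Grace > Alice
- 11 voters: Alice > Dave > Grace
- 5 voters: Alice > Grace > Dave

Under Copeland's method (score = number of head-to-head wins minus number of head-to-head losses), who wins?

Alice

Pairwise results:
  Alice vs Grace: Alice wins 16–13.
  Alice vs Dave: Alice wins 16–13.
  Grace vs Dave: Dave wins 24–5.
Copeland scores (wins − losses):
  Alice: 2 − 0 = 2
  Grace: 0 − 2 = -2
  Dave: 1 − 1 = 0
Alice has the best Copeland score.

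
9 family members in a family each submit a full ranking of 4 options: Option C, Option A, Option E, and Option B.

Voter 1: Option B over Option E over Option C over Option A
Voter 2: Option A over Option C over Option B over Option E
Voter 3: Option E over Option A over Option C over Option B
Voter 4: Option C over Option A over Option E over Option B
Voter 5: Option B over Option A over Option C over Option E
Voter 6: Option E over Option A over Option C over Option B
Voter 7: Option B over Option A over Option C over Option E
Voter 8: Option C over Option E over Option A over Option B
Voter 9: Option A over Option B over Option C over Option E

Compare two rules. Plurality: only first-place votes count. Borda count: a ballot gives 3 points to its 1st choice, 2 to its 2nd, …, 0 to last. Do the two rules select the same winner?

Plurality first-place counts: Option C 2, Option A 2, Option E 2, Option B 3 → Option B.
Borda totals: Option C 14, Option A 17, Option E 11, Option B 12 → Option A.
The two rules disagree: plurality picks Option B, Borda picks Option A.

No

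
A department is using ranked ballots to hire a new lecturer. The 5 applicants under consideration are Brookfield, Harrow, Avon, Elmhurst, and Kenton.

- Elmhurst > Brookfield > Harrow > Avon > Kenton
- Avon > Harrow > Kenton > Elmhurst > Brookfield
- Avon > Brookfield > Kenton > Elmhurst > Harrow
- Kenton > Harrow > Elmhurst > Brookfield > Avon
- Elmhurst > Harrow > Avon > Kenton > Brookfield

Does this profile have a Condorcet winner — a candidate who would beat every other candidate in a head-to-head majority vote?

Head-to-head results (5 voters total):
Brookfield vs Harrow: Harrow wins 3–2.
Brookfield vs Avon: Avon wins 3–2.
Brookfield vs Elmhurst: Elmhurst wins 4–1.
Brookfield vs Kenton: Kenton wins 3–2.
Harrow vs Avon: Harrow wins 3–2.
Harrow vs Elmhurst: Elmhurst wins 3–2.
Harrow vs Kenton: Harrow wins 3–2.
Avon vs Elmhurst: Elmhurst wins 3–2.
Avon vs Kenton: Avon wins 4–1.
Elmhurst vs Kenton: Kenton wins 3–2.
No candidate beats all others: Harrow beats Kenton beats Elmhurst beats Harrow, a majority cycle.

No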